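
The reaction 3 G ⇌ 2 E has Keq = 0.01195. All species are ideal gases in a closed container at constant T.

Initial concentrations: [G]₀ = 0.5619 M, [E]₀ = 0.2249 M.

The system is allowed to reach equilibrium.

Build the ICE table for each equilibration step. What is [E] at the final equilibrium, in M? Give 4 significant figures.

Q₀ = 0.2851 vs Keq = 0.01195 ⇒ Q>K, reverse
Step 1:
                   G          E
  I           0.5619     0.2249
  C           0.2233    -0.1488
  E           0.7852    0.07605
  solve Keq expr → x = -0.07442; check Q = 0.01195

[E]_eq = 0.07605 M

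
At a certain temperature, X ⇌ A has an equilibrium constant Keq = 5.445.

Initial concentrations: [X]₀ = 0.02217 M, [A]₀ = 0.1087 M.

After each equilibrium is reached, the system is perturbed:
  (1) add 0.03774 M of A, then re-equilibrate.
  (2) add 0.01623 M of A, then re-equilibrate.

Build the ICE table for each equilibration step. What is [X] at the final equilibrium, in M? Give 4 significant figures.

Q₀ = 4.903 vs Keq = 5.445 ⇒ Q<K, forward
Step 1:
                    X           A
  Initial     0.02217      0.1087
  Change    -0.001864    0.001864
  Equil       0.02031      0.1106
  solve Keq expr → x = 0.001864; check Q = 5.445
Then add 0.03774 M of A.
Step 2:
                    X           A
  Initial     0.02031      0.1483
  Change     0.005856   -0.005856
  Equil       0.02616      0.1424
  solve Keq expr → x = -0.005856; check Q = 5.445
Then add 0.01623 M of A.
Step 3:
                    X           A
  Initial     0.02616      0.1587
  Change     0.002518   -0.002518
  Equil       0.02868      0.1562
  solve Keq expr → x = -0.002518; check Q = 5.445

[X]_eq = 0.02868 M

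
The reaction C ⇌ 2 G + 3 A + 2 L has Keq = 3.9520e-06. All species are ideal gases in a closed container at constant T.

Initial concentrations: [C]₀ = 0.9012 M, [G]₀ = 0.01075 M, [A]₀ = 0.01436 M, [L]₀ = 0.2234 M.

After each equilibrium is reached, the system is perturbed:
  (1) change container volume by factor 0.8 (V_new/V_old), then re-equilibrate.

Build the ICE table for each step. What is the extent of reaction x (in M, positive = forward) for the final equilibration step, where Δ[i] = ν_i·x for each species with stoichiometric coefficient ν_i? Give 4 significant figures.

x = -0.01325 M

Q₀ = 1.8951e-11 vs Keq = 3.9520e-06 ⇒ Q<K, forward
Step 1:
                    C           G           A           L
  I            0.9012     0.01075     0.01436      0.2234
  C          -0.04516     0.09032      0.1355     0.09032
  E             0.856      0.1011      0.1498      0.3137
  solve Keq expr → x = 0.04516; check Q = 3.9520e-06
Then change container volume by factor 0.8 (V_new/V_old).
Step 2:
                    C           G           A           L
  I              1.07      0.1263      0.1873      0.3922
  C           0.01325     -0.0265    -0.03976     -0.0265
  E             1.083     0.09984      0.1476      0.3657
  solve Keq expr → x = -0.01325; check Q = 3.9520e-06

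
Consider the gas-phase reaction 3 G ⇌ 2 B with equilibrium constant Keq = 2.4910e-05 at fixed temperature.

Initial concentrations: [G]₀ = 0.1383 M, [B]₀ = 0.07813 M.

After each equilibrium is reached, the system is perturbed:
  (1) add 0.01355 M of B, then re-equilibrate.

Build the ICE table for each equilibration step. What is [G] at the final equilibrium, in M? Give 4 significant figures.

[G]_eq = 0.2747 M

Q₀ = 2.308 vs Keq = 2.4910e-05 ⇒ Q>K, reverse
Step 1:
                    G           B
  init         0.1383     0.07813
  Δ            0.1162    -0.07749
  eq           0.2545  6.4092e-04
  solve Keq expr → x = -0.03874; check Q = 2.4910e-05
Then add 0.01355 M of B.
Step 2:
                    G           B
  init         0.2545     0.01419
  Δ           0.02021    -0.01347
  eq           0.2747  7.1874e-04
  solve Keq expr → x = -0.006736; check Q = 2.4910e-05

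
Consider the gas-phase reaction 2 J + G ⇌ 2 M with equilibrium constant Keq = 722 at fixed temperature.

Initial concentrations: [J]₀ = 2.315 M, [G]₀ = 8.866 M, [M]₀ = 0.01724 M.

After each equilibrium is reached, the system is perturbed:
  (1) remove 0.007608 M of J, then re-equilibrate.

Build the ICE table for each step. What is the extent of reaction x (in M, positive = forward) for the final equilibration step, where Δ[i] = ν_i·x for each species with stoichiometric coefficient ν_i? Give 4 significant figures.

Q₀ = 6.2553e-06 vs Keq = 722 ⇒ Q<K, forward
Step 1:
                  J         G         M
  init        2.315     8.866   0.01724
  Δ          -2.284    -1.142     2.284
  eq        0.03082     7.724     2.301
  solve Keq expr → x = 1.142; check Q = 722
Then remove 0.007608 M of J.
Step 2:
                  J         G         M
  init      0.02321     7.724     2.301
  Δ          0.0075   0.00375   -0.0075
  eq        0.03071     7.728     2.294
  solve Keq expr → x = -0.00375; check Q = 722

x = -0.00375 M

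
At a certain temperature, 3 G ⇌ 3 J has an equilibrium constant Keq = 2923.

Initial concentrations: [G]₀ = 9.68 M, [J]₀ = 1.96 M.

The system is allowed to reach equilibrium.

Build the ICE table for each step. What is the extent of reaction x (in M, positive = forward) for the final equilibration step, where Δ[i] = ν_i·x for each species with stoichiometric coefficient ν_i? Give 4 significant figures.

Q₀ = 0.008301 vs Keq = 2923 ⇒ Q<K, forward
Step 1:
                  G         J
  init         9.68      1.96
  Δ          -8.919     8.919
  eq         0.7609     10.88
  solve Keq expr → x = 2.973; check Q = 2923

x = 2.973 M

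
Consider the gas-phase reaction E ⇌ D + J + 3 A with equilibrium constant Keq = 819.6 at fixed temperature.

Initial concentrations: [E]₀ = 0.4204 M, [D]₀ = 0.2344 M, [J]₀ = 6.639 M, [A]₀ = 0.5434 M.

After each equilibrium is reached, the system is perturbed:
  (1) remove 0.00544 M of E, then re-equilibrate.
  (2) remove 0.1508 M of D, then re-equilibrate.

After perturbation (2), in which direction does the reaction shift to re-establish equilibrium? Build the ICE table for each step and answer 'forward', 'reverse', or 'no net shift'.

Direction: forward

Q₀ = 0.594 vs Keq = 819.6 ⇒ Q<K, forward
Step 1:
                  E         D         J         A
  init       0.4204    0.2344     6.639    0.5434
  Δ         -0.3929    0.3929    0.3929     1.179
  eq        0.02749    0.6273     7.032     1.722
  solve Keq expr → x = 0.3929; check Q = 819.6
Then remove 0.00544 M of E.
Step 2:
                  E         D         J         A
  init      0.02205    0.6273     7.032     1.722
  Δ        0.004575 -0.004575 -0.004575  -0.01372
  eq        0.02662    0.6227     7.027     1.708
  solve Keq expr → x = -0.004575; check Q = 819.6
Then remove 0.1508 M of D.
Step 3:
                  E         D         J         A
  init      0.02662    0.4719     7.027     1.708
  Δ       -0.005585  0.005585  0.005585   0.01676
  eq        0.02104    0.4775     7.033     1.725
  solve Keq expr → x = 0.005585; check Q = 819.6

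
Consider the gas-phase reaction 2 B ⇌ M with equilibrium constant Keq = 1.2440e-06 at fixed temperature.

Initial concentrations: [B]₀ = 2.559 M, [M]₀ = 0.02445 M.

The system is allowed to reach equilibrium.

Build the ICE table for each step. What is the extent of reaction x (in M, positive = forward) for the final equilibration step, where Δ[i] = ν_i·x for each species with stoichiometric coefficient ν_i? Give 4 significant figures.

x = -0.02444 M

Q₀ = 0.003734 vs Keq = 1.2440e-06 ⇒ Q>K, reverse
Step 1:
                  B         M
  I           2.559   0.02445
  C         0.04888  -0.02444
  E           2.608 8.4605e-06
  solve Keq expr → x = -0.02444; check Q = 1.2440e-06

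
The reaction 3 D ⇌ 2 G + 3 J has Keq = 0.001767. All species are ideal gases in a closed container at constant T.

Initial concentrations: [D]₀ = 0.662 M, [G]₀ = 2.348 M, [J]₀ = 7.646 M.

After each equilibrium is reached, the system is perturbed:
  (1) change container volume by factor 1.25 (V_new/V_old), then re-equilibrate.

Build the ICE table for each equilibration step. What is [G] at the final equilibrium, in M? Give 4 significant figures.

[G]_eq = 0.04066 M

Q₀ = 8494 vs Keq = 0.001767 ⇒ Q>K, reverse
Step 1:
                  D         G         J
  I           0.662     2.348     7.646
  C            3.46    -2.307     -3.46
  E           4.122   0.04109     4.186
  solve Keq expr → x = -1.153; check Q = 0.001767
Then change container volume by factor 1.25 (V_new/V_old).
Step 2:
                  D         G         J
  I           3.298   0.03287     3.349
  C        -0.01168  0.007786   0.01168
  E           3.286   0.04066      3.36
  solve Keq expr → x = 0.003893; check Q = 0.001767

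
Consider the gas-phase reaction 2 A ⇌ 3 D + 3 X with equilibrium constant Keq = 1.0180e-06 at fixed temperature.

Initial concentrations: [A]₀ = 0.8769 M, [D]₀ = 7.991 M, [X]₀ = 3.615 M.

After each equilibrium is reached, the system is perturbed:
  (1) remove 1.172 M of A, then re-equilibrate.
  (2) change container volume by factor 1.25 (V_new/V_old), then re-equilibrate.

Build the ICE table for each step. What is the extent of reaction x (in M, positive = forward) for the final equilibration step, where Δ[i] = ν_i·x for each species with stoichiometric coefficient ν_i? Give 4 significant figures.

x = 3.4864e-04 M

Q₀ = 3.1349e+04 vs Keq = 1.0180e-06 ⇒ Q>K, reverse
Step 1:
                   A          D          X
  Initial     0.8769      7.991      3.615
  Change       2.407      -3.61      -3.61
  Equil        3.284      4.381   0.005073
  solve Keq expr → x = -1.203; check Q = 1.0180e-06
Then remove 1.172 M of A.
Step 2:
                   A          D          X
  Initial      2.112      4.381   0.005073
  Change  8.6083e-04  -0.001291  -0.001291
  Equil        2.112       4.38   0.003781
  solve Keq expr → x = -4.3042e-04; check Q = 1.0180e-06
Then change container volume by factor 1.25 (V_new/V_old).
Step 3:
                   A          D          X
  Initial       1.69      3.504   0.003025
  Change  -6.9728e-04   0.001046   0.001046
  Equil        1.689      3.505   0.004071
  solve Keq expr → x = 3.4864e-04; check Q = 1.0180e-06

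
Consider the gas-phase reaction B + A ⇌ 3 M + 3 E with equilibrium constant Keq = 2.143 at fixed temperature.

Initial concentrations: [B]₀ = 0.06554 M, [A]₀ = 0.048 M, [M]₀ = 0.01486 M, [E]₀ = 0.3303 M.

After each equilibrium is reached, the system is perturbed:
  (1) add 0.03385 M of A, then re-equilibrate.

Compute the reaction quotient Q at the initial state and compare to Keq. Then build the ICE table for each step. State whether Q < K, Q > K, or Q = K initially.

Q₀ = 3.7587e-05; Q < K (proceeds forward)

Q₀ = 3.7587e-05 vs Keq = 2.143 ⇒ Q<K, forward
Step 1:
                  B         A         M         E
  init      0.06554     0.048   0.01486    0.3303
  Δ        -0.04244  -0.04244    0.1273    0.1273
  eq         0.0231  0.005562    0.1422    0.4576
  solve Keq expr → x = 0.04244; check Q = 2.143
Then add 0.03385 M of A.
Step 2:
                  B         A         M         E
  init       0.0231   0.03941    0.1422    0.4576
  Δ        -0.01178  -0.01178   0.03535   0.03535
  eq        0.01132   0.02763    0.1775     0.493
  solve Keq expr → x = 0.01178; check Q = 2.143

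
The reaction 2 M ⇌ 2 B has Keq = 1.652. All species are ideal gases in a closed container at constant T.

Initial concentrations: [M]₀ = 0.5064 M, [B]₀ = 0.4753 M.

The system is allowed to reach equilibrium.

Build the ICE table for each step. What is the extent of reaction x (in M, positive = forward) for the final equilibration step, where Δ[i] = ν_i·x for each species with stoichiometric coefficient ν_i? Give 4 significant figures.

x = 0.03841 M

Q₀ = 0.8809 vs Keq = 1.652 ⇒ Q<K, forward
Step 1:
                    M           B
  I            0.5064      0.4753
  C          -0.07683     0.07683
  E            0.4296      0.5521
  solve Keq expr → x = 0.03841; check Q = 1.652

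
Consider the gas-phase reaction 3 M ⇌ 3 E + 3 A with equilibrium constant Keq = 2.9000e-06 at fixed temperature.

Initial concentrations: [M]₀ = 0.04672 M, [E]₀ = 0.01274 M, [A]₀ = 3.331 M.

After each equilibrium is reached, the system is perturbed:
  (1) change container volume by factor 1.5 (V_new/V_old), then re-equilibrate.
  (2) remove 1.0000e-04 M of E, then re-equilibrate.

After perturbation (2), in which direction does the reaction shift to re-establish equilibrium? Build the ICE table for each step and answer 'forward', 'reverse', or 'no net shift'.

Direction: forward

Q₀ = 0.7494 vs Keq = 2.9000e-06 ⇒ Q>K, reverse
Step 1:
                    M           E           A
  I           0.04672     0.01274       3.331
  C           0.01249    -0.01249    -0.01249
  E           0.05921  2.5442e-04       3.319
  solve Keq expr → x = -0.004162; check Q = 2.9000e-06
Then change container volume by factor 1.5 (V_new/V_old).
Step 2:
                    M           E           A
  I           0.03947  1.6961e-04       2.212
  C       -8.4254e-05  8.4254e-05  8.4254e-05
  E           0.03939  2.5387e-04       2.212
  solve Keq expr → x = 2.8085e-05; check Q = 2.9000e-06
Then remove 1.0000e-04 M of E.
Step 3:
                    M           E           A
  I           0.03939  1.5387e-04       2.212
  C       -9.9348e-05  9.9348e-05  9.9348e-05
  E           0.03929  2.5322e-04       2.213
  solve Keq expr → x = 3.3116e-05; check Q = 2.9000e-06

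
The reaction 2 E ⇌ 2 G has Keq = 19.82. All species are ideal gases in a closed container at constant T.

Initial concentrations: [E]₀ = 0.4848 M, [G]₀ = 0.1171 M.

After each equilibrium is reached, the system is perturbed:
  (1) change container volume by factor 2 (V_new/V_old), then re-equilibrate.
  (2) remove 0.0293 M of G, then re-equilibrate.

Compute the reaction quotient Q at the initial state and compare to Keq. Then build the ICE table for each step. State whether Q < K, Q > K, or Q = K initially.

Q₀ = 0.05834 vs Keq = 19.82 ⇒ Q<K, forward
Step 1:
                    E           G
  I            0.4848      0.1171
  C           -0.3744      0.3744
  E            0.1104      0.4915
  solve Keq expr → x = 0.1872; check Q = 19.82
Then change container volume by factor 2 (V_new/V_old).
Step 2:
                    E           G
  I            0.0552      0.2457
  C                 0           0
  E            0.0552      0.2457
  solve Keq expr → x = 0; check Q = 19.82
Then remove 0.0293 M of G.
Step 3:
                    E           G
  I            0.0552      0.2164
  C         -0.005374    0.005374
  E           0.04983      0.2218
  solve Keq expr → x = 0.002687; check Q = 19.82

Q₀ = 0.05834; Q < K (proceeds forward)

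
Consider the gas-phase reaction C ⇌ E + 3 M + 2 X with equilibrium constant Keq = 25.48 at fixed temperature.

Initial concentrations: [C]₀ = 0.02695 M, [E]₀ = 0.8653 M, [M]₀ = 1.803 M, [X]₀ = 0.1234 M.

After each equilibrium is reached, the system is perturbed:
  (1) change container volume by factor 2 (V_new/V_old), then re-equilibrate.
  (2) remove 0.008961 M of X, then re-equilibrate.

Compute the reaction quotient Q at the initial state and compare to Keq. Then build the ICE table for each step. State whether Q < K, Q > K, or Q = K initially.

Q₀ = 2.866; Q < K (proceeds forward)

Q₀ = 2.866 vs Keq = 25.48 ⇒ Q<K, forward
Step 1:
                   C          E          M          X
  init       0.02695     0.8653      1.803     0.1234
  Δ          -0.0208     0.0208    0.06241    0.04161
  eq        0.006146     0.8861      1.865      0.165
  solve Keq expr → x = 0.0208; check Q = 25.48
Then change container volume by factor 2 (V_new/V_old).
Step 2:
                   C          E          M          X
  init      0.003073     0.4431     0.9327     0.0825
  Δ        -0.002959   0.002959   0.008877   0.005918
  eq      1.1424e-04      0.446     0.9416    0.08842
  solve Keq expr → x = 0.002959; check Q = 25.48
Then remove 0.008961 M of X.
Step 3:
                   C          E          M          X
  init    1.1424e-04      0.446     0.9416    0.07946
  Δ       -2.1857e-05 2.1857e-05 6.5572e-05 4.3715e-05
  eq      9.2387e-05      0.446     0.9416     0.0795
  solve Keq expr → x = 2.1857e-05; check Q = 25.48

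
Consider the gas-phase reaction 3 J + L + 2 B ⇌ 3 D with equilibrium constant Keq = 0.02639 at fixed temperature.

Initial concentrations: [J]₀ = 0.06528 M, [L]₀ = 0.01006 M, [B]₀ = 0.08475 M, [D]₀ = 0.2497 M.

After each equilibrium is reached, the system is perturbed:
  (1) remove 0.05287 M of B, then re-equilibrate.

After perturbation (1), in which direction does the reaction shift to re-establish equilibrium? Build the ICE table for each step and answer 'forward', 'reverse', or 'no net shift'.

Q₀ = 7.7453e+05 vs Keq = 0.02639 ⇒ Q>K, reverse
Step 1:
                    J           L           B           D
  I           0.06528     0.01006     0.08475      0.2497
  C            0.2343     0.07811      0.1562     -0.2343
  E            0.2996     0.08817       0.241     0.01537
  solve Keq expr → x = -0.07811; check Q = 0.02639
Then remove 0.05287 M of B.
Step 2:
                    J           L           B           D
  I            0.2996     0.08817      0.1881     0.01537
  C          0.002145  7.1495e-04     0.00143   -0.002145
  E            0.3018     0.08888      0.1895     0.01323
  solve Keq expr → x = -7.1495e-04; check Q = 0.02639

Direction: reverse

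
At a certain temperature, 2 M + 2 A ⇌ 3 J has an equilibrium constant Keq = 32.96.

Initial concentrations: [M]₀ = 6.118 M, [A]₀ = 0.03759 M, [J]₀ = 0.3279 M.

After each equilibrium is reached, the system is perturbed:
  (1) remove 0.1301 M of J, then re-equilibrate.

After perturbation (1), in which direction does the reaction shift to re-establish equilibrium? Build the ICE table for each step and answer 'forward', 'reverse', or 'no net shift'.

Q₀ = 0.6666 vs Keq = 32.96 ⇒ Q<K, forward
Step 1:
                    M           A           J
  I             6.118     0.03759      0.3279
  C          -0.03103    -0.03103     0.04655
  E             6.087    0.006557      0.3744
  solve Keq expr → x = 0.01552; check Q = 32.96
Then remove 0.1301 M of J.
Step 2:
                    M           A           J
  I             6.087    0.006557      0.2443
  C         -0.003003   -0.003003    0.004504
  E             6.084    0.003554      0.2489
  solve Keq expr → x = 0.001501; check Q = 32.96

Direction: forward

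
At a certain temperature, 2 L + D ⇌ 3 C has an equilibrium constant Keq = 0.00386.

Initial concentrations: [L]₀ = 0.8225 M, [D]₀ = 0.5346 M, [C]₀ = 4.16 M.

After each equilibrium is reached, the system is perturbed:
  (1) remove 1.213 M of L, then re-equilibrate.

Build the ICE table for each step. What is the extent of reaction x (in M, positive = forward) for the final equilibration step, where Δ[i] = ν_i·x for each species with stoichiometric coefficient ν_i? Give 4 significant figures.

Q₀ = 199.1 vs Keq = 0.00386 ⇒ Q>K, reverse
Step 1:
                   L          D          C
  init        0.8225     0.5346       4.16
  Δ            2.492      1.246     -3.737
  eq           3.314       1.78     0.4226
  solve Keq expr → x = -1.246; check Q = 0.00386
Then remove 1.213 M of L.
Step 2:
                   L          D          C
  init         2.101       1.78     0.4226
  Δ          0.06801    0.03401     -0.102
  eq           2.169      1.814     0.3206
  solve Keq expr → x = -0.03401; check Q = 0.00386

x = -0.03401 M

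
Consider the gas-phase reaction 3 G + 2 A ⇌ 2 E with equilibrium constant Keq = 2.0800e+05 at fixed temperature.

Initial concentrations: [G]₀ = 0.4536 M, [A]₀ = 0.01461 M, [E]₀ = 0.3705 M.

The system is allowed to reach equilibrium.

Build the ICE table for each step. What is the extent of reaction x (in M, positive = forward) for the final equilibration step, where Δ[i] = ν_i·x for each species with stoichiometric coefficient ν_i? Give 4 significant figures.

x = 0.00585 M

Q₀ = 6891 vs Keq = 2.0800e+05 ⇒ Q<K, forward
Step 1:
                   G          A          E
  Initial     0.4536    0.01461     0.3705
  Change    -0.01755    -0.0117     0.0117
  Equil       0.4361    0.00291     0.3822
  solve Keq expr → x = 0.00585; check Q = 2.0800e+05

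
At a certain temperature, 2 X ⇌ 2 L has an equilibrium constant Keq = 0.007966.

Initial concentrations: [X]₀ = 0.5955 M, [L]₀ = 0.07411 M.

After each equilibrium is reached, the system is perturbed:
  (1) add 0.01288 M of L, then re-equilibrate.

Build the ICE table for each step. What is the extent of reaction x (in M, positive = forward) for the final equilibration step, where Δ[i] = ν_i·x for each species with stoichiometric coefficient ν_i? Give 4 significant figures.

Q₀ = 0.01549 vs Keq = 0.007966 ⇒ Q>K, reverse
Step 1:
                  X         L
  I          0.5955   0.07411
  C         0.01924  -0.01924
  E          0.6147   0.05487
  solve Keq expr → x = -0.009621; check Q = 0.007966
Then add 0.01288 M of L.
Step 2:
                  X         L
  I          0.6147   0.06775
  C         0.01182  -0.01182
  E          0.6266   0.05592
  solve Keq expr → x = -0.005912; check Q = 0.007966

x = -0.005912 M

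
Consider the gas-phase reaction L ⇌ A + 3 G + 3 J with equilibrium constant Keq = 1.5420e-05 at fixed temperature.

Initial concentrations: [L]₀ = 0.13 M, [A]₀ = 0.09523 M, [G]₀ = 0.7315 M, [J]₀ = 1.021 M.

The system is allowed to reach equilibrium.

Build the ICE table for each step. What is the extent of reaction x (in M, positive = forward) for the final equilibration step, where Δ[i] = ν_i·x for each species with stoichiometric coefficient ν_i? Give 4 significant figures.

x = -0.09513 M

Q₀ = 0.3052 vs Keq = 1.5420e-05 ⇒ Q>K, reverse
Step 1:
                   L          A          G          J
  I             0.13    0.09523     0.7315      1.021
  C          0.09513   -0.09513    -0.2854    -0.2854
  E           0.2251 9.8237e-05     0.4461     0.7356
  solve Keq expr → x = -0.09513; check Q = 1.5420e-05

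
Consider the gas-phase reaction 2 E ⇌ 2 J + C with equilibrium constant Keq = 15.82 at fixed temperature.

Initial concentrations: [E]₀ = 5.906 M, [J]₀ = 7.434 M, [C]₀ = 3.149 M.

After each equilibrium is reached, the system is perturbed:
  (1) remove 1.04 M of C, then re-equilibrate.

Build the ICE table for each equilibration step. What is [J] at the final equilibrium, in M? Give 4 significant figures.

[J]_eq = 9.279 M

Q₀ = 4.989 vs Keq = 15.82 ⇒ Q<K, forward
Step 1:
                   E          J          C
  init         5.906      7.434      3.149
  Δ           -1.484      1.484     0.7418
  eq           4.422      8.918      3.891
  solve Keq expr → x = 0.7418; check Q = 15.82
Then remove 1.04 M of C.
Step 2:
                   E          J          C
  init         4.422      8.918      2.851
  Δ          -0.3609     0.3609     0.1805
  eq           4.061      9.279      3.031
  solve Keq expr → x = 0.1805; check Q = 15.82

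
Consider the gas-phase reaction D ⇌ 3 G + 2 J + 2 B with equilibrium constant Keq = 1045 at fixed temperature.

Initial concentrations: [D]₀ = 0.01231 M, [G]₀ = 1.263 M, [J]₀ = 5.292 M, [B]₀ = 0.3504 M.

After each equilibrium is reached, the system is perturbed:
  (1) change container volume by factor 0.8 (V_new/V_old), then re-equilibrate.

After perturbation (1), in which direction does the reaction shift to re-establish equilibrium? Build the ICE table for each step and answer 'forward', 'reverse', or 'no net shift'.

Q₀ = 562.8 vs Keq = 1045 ⇒ Q<K, forward
Step 1:
                   D          G          J          B
  I          0.01231      1.263      5.292     0.3504
  C        -0.005015    0.01504    0.01003    0.01003
  E         0.007295      1.278      5.302     0.3604
  solve Keq expr → x = 0.005015; check Q = 1045
Then change container volume by factor 0.8 (V_new/V_old).
Step 2:
                   D          G          J          B
  I         0.009119      1.598      6.628     0.4505
  C          0.01741   -0.05222   -0.03482   -0.03482
  E          0.02653      1.545      6.593     0.4157
  solve Keq expr → x = -0.01741; check Q = 1045

Direction: reverse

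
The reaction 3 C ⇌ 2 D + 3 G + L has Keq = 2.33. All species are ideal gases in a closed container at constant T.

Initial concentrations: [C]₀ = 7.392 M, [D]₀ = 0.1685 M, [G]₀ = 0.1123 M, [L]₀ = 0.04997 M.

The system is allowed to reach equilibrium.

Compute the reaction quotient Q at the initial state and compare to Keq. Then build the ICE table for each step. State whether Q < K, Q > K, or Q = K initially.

Q₀ = 4.9747e-09; Q < K (proceeds forward)

Q₀ = 4.9747e-09 vs Keq = 2.33 ⇒ Q<K, forward
Step 1:
                   C          D          G          L
  init         7.392     0.1685     0.1123    0.04997
  Δ            -3.11      2.074       3.11      1.037
  eq           4.282      2.242      3.223      1.087
  solve Keq expr → x = 1.037; check Q = 2.33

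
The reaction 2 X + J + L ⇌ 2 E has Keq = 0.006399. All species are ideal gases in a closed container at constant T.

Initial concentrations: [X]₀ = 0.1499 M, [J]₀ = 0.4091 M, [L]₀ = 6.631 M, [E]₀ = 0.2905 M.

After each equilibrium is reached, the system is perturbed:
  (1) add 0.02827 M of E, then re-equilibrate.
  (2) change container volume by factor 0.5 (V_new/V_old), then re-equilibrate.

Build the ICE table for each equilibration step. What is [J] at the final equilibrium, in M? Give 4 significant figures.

Q₀ = 1.384 vs Keq = 0.006399 ⇒ Q>K, reverse
Step 1:
                  X         J         L         E
  I          0.1499    0.4091     6.631    0.2905
  C          0.2328    0.1164    0.1164   -0.2328
  E          0.3827    0.5255     6.747   0.05765
  solve Keq expr → x = -0.1164; check Q = 0.006399
Then add 0.02827 M of E.
Step 2:
                  X         J         L         E
  I          0.3827    0.5255     6.747   0.08592
  C         0.02392   0.01196   0.01196  -0.02392
  E          0.4067    0.5375     6.759   0.06201
  solve Keq expr → x = -0.01196; check Q = 0.006399
Then change container volume by factor 0.5 (V_new/V_old).
Step 3:
                  X         J         L         E
  I          0.8133     1.075     13.52     0.124
  C        -0.09114  -0.04557  -0.04557   0.09114
  E          0.7222     1.029     13.47    0.2151
  solve Keq expr → x = 0.04557; check Q = 0.006399

[J]_eq = 1.029 M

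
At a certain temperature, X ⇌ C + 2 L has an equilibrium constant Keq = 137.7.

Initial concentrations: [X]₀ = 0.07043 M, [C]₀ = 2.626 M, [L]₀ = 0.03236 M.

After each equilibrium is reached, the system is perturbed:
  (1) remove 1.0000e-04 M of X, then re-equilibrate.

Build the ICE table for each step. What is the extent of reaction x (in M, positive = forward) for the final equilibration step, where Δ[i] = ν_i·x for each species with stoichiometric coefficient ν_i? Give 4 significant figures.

x = -9.8650e-05 M

Q₀ = 0.03904 vs Keq = 137.7 ⇒ Q<K, forward
Step 1:
                    X           C           L
  Initial     0.07043       2.626     0.03236
  Change     -0.06985     0.06985      0.1397
  Equil    5.7960e-04       2.696      0.1721
  solve Keq expr → x = 0.06985; check Q = 137.7
Then remove 1.0000e-04 M of X.
Step 2:
                    X           C           L
  Initial  4.7960e-04       2.696      0.1721
  Change   9.8650e-05 -9.8650e-05 -1.9730e-04
  Equil    5.7825e-04       2.696      0.1719
  solve Keq expr → x = -9.8650e-05; check Q = 137.7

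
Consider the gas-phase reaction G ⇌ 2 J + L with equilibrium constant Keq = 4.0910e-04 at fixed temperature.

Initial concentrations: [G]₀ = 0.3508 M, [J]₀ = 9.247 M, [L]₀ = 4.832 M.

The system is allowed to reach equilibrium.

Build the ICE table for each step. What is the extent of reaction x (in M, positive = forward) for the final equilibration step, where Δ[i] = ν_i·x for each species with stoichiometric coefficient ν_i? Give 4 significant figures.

Q₀ = 1178 vs Keq = 4.0910e-04 ⇒ Q>K, reverse
Step 1:
                  G         J         L
  I          0.3508     9.247     4.832
  C           4.579    -9.158    -4.579
  E            4.93   0.08926    0.2531
  solve Keq expr → x = -4.579; check Q = 4.0910e-04

x = -4.579 M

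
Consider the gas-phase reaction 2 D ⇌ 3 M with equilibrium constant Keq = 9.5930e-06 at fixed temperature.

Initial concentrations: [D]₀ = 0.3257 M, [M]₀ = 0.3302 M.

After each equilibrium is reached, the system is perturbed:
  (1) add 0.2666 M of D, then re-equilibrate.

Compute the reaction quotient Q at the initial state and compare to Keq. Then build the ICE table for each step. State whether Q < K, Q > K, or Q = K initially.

Q₀ = 0.3394 vs Keq = 9.5930e-06 ⇒ Q>K, reverse
Step 1:
                    D           M
  init         0.3257      0.3302
  Δ            0.2108     -0.3162
  eq           0.5365     0.01403
  solve Keq expr → x = -0.1054; check Q = 9.5930e-06
Then add 0.2666 M of D.
Step 2:
                    D           M
  init         0.8031     0.01403
  Δ         -0.002857    0.004286
  eq           0.8002     0.01831
  solve Keq expr → x = 0.001429; check Q = 9.5930e-06

Q₀ = 0.3394; Q > K (proceeds reverse)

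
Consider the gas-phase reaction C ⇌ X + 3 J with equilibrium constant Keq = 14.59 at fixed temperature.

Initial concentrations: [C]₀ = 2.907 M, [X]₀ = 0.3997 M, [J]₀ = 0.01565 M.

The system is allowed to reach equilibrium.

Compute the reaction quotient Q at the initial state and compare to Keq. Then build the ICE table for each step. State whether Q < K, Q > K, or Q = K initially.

Q₀ = 5.2703e-07 vs Keq = 14.59 ⇒ Q<K, forward
Step 1:
                    C           X           J
  init          2.907      0.3997     0.01565
  Δ            -0.926       0.926       2.778
  eq            1.981       1.326       2.794
  solve Keq expr → x = 0.926; check Q = 14.59

Q₀ = 5.2703e-07; Q < K (proceeds forward)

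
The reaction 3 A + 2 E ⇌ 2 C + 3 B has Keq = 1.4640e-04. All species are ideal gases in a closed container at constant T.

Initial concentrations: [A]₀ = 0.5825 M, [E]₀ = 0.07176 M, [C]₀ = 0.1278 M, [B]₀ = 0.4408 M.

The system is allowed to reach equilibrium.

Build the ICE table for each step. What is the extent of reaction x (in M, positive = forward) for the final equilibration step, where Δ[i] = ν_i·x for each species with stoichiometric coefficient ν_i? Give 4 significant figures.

x = -0.0584 M

Q₀ = 1.374 vs Keq = 1.4640e-04 ⇒ Q>K, reverse
Step 1:
                  A         E         C         B
  init       0.5825   0.07176    0.1278    0.4408
  Δ          0.1752    0.1168   -0.1168   -0.1752
  eq         0.7577    0.1886   0.01099    0.2656
  solve Keq expr → x = -0.0584; check Q = 1.4640e-04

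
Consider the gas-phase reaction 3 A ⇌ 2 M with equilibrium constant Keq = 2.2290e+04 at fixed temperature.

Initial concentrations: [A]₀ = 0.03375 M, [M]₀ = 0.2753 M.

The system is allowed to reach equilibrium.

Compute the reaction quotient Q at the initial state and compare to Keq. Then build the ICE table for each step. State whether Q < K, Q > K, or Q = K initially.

Q₀ = 1971; Q < K (proceeds forward)

Q₀ = 1971 vs Keq = 2.2290e+04 ⇒ Q<K, forward
Step 1:
                    A           M
  Initial     0.03375      0.2753
  Change     -0.01827     0.01218
  Equil       0.01548      0.2875
  solve Keq expr → x = 0.006091; check Q = 2.2290e+04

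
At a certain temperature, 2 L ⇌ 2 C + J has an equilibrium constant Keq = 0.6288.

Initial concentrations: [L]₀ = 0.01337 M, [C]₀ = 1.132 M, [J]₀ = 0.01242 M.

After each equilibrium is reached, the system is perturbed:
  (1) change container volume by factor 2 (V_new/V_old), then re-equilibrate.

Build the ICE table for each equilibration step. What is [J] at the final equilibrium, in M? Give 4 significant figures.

[J]_eq = 6.4777e-04 M

Q₀ = 89.03 vs Keq = 0.6288 ⇒ Q>K, reverse
Step 1:
                    L           C           J
  Initial     0.01337       1.132     0.01242
  Change      0.02345    -0.02345    -0.01173
  Equil       0.03682       1.109  6.9379e-04
  solve Keq expr → x = -0.01173; check Q = 0.6288
Then change container volume by factor 2 (V_new/V_old).
Step 2:
                    L           C           J
  Initial     0.01841      0.5543  3.4690e-04
  Change  -6.0175e-04  6.0175e-04  3.0088e-04
  Equil       0.01781      0.5549  6.4777e-04
  solve Keq expr → x = 3.0088e-04; check Q = 0.6288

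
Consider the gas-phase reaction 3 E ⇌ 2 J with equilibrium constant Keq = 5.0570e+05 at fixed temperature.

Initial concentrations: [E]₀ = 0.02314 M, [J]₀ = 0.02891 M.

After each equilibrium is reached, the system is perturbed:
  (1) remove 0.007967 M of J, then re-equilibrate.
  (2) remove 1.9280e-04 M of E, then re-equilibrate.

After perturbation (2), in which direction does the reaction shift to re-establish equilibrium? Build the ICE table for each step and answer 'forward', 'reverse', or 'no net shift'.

Direction: reverse

Q₀ = 67.45 vs Keq = 5.0570e+05 ⇒ Q<K, forward
Step 1:
                  E         J
  I         0.02314   0.02891
  C        -0.02159   0.01439
  E        0.001548    0.0433
  solve Keq expr → x = 0.007197; check Q = 5.0570e+05
Then remove 0.007967 M of J.
Step 2:
                  E         J
  I        0.001548   0.03534
  C       -1.9292e-04 1.2861e-04
  E        0.001355   0.03547
  solve Keq expr → x = 6.4307e-05; check Q = 5.0570e+05
Then remove 1.9280e-04 M of E.
Step 3:
                  E         J
  I        0.001162   0.03547
  C       1.8958e-04 -1.2639e-04
  E        0.001352   0.03534
  solve Keq expr → x = -6.3193e-05; check Q = 5.0570e+05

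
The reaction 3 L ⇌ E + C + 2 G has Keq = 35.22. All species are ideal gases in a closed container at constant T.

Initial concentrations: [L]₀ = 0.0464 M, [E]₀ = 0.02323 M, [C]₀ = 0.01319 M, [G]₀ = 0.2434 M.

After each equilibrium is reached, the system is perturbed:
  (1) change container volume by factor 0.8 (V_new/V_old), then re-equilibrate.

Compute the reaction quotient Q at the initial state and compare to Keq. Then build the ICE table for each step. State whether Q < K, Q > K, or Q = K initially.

Q₀ = 0.1817 vs Keq = 35.22 ⇒ Q<K, forward
Step 1:
                   L          E          C          G
  Initial     0.0464    0.02323    0.01319     0.2434
  Change    -0.03441    0.01147    0.01147    0.02294
  Equil      0.01199     0.0347    0.02466     0.2663
  solve Keq expr → x = 0.01147; check Q = 35.22
Then change container volume by factor 0.8 (V_new/V_old).
Step 2:
                   L          E          C          G
  Initial    0.01499    0.04338    0.03083     0.3329
  Change    0.001032 -3.4407e-04 -3.4407e-04 -6.8814e-04
  Equil      0.01602    0.04303    0.03048     0.3322
  solve Keq expr → x = -3.4407e-04; check Q = 35.22

Q₀ = 0.1817; Q < K (proceeds forward)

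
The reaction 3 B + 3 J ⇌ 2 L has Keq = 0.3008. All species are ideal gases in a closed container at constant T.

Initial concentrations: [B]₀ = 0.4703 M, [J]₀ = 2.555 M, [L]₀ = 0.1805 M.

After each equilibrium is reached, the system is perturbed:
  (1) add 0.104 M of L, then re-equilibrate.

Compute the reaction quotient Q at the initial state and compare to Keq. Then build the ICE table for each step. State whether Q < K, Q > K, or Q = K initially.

Q₀ = 0.01878; Q < K (proceeds forward)

Q₀ = 0.01878 vs Keq = 0.3008 ⇒ Q<K, forward
Step 1:
                    B           J           L
  I            0.4703       2.555      0.1805
  C           -0.1854     -0.1854      0.1236
  E            0.2849        2.37      0.3041
  solve Keq expr → x = 0.06182; check Q = 0.3008
Then add 0.104 M of L.
Step 2:
                    B           J           L
  I            0.2849        2.37      0.4081
  C           0.04062     0.04062    -0.02708
  E            0.3255        2.41      0.3811
  solve Keq expr → x = -0.01354; check Q = 0.3008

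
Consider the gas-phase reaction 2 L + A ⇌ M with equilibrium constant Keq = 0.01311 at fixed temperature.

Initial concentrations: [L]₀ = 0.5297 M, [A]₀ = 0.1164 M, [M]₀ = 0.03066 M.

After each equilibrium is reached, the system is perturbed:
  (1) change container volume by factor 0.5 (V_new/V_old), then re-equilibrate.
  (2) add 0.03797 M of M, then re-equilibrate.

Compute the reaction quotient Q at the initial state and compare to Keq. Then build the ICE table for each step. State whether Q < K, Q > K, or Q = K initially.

Q₀ = 0.9388; Q > K (proceeds reverse)

Q₀ = 0.9388 vs Keq = 0.01311 ⇒ Q>K, reverse
Step 1:
                  L         A         M
  Initial    0.5297    0.1164   0.03066
  Change    0.05999   0.02999  -0.02999
  Equil      0.5897    0.1464 6.6736e-04
  solve Keq expr → x = -0.02999; check Q = 0.01311
Then change container volume by factor 0.5 (V_new/V_old).
Step 2:
                  L         A         M
  Initial     1.179    0.2928  0.001335
  Change   -0.00773 -0.003865  0.003865
  Equil       1.172    0.2889    0.0052
  solve Keq expr → x = 0.003865; check Q = 0.01311
Then add 0.03797 M of M.
Step 3:
                  L         A         M
  Initial     1.172    0.2889   0.04317
  Change    0.07312   0.03656  -0.03656
  Equil       1.245    0.3255  0.006611
  solve Keq expr → x = -0.03656; check Q = 0.01311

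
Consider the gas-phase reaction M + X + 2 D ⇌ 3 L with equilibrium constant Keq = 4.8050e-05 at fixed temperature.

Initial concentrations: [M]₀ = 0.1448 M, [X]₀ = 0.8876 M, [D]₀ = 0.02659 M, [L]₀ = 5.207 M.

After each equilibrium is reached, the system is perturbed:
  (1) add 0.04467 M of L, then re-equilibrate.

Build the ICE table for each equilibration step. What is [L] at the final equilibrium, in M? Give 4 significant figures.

Q₀ = 1.5536e+06 vs Keq = 4.8050e-05 ⇒ Q>K, reverse
Step 1:
                   M          X          D          L
  I           0.1448     0.8876    0.02659      5.207
  C             1.69       1.69      3.379     -5.069
  E            1.834      2.577      3.406     0.1381
  solve Keq expr → x = -1.69; check Q = 4.8050e-05
Then add 0.04467 M of L.
Step 2:
                   M          X          D          L
  I            1.834      2.577      3.406     0.1828
  C          0.01442    0.01442    0.02885   -0.04327
  E            1.849      2.592      3.435     0.1395
  solve Keq expr → x = -0.01442; check Q = 4.8050e-05

[L]_eq = 0.1395 M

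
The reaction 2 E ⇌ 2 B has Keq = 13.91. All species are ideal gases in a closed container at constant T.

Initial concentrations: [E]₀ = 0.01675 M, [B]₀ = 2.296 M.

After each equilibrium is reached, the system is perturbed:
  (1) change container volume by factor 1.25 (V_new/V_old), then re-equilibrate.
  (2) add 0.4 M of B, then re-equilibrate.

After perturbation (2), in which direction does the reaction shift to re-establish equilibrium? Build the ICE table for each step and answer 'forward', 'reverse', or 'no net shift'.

Q₀ = 1.8789e+04 vs Keq = 13.91 ⇒ Q>K, reverse
Step 1:
                   E          B
  Initial    0.01675      2.296
  Change      0.4722    -0.4722
  Equil        0.489      1.824
  solve Keq expr → x = -0.2361; check Q = 13.91
Then change container volume by factor 1.25 (V_new/V_old).
Step 2:
                   E          B
  Initial     0.3912      1.459
  Change           0          0
  Equil       0.3912      1.459
  solve Keq expr → x = 0; check Q = 13.91
Then add 0.4 M of B.
Step 3:
                   E          B
  Initial     0.3912      1.859
  Change     0.08457   -0.08457
  Equil       0.4758      1.774
  solve Keq expr → x = -0.04229; check Q = 13.91

Direction: reverse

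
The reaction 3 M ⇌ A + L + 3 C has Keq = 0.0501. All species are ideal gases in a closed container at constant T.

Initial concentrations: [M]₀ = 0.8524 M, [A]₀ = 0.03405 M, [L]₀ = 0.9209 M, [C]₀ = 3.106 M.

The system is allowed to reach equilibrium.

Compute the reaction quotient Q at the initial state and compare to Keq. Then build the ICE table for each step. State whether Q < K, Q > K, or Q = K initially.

Q₀ = 1.517; Q > K (proceeds reverse)

Q₀ = 1.517 vs Keq = 0.0501 ⇒ Q>K, reverse
Step 1:
                  M         A         L         C
  Initial    0.8524   0.03405    0.9209     3.106
  Change    0.09684  -0.03228  -0.03228  -0.09684
  Equil      0.9492   0.00177    0.8886     3.009
  solve Keq expr → x = -0.03228; check Q = 0.0501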